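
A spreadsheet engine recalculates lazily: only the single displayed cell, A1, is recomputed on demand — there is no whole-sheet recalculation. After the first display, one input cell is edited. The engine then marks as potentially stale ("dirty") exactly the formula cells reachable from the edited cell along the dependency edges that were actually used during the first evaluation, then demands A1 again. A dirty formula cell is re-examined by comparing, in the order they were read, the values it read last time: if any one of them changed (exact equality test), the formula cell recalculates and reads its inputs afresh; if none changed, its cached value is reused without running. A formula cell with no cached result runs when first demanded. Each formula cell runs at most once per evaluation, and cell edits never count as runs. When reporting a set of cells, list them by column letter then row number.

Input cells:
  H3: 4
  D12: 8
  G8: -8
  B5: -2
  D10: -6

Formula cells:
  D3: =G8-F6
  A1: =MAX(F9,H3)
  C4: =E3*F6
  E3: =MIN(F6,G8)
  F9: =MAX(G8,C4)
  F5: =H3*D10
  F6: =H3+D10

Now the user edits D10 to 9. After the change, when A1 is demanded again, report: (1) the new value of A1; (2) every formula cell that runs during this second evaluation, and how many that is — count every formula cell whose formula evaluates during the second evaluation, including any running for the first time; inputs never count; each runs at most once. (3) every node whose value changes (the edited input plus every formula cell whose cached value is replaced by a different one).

First evaluation (everything demanded from the output):
  F6 = 4 + -6 = -2
  E3 = MIN(-2, -8) = -8
  C4 = -8 * -2 = 16
  F9 = MAX(-8, 16) = 16
  A1 = MAX(16, 4) = 16

Propagation after the edit:
  F6: runs — D10 -6->9; result 13.
  E3: runs — F6 -2->13; result -8 (same value as before).
  C4: runs — F6 -2->13; result -104.
  F9: runs — C4 16->-104; result -8.
  A1: runs — F9 16->-8; result 4.

New value of A1: 4.
Formula cells that run: A1, C4, E3, F6, F9 — 5 in total.
Values that change: A1, C4, D10, F6, F9.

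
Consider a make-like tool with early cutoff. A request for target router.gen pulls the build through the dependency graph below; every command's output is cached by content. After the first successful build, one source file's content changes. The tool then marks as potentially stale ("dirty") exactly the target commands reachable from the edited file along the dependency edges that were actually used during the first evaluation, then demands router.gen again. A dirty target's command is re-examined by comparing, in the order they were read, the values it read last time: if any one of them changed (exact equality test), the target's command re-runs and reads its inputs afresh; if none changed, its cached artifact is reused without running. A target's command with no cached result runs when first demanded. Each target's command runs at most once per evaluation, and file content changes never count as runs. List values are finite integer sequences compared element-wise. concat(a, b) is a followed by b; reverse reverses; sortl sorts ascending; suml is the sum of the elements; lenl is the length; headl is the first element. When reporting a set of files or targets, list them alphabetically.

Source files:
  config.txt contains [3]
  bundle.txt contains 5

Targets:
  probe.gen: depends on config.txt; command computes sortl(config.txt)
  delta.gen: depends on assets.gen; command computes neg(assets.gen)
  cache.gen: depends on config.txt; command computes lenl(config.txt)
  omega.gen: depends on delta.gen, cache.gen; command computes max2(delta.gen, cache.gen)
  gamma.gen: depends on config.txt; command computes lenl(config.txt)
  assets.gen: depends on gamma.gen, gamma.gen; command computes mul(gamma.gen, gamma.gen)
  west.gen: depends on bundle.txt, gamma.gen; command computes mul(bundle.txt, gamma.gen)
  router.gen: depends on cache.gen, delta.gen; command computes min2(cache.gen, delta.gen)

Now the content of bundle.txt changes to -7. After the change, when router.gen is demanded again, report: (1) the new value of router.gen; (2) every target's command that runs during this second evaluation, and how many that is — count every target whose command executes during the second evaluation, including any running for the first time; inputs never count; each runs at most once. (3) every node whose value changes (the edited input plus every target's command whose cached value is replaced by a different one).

First demand of the output computes:
  cache.gen = lenl([3]) = 1
  gamma.gen = lenl([3]) = 1
  assets.gen = mul(1, 1) = 1
  delta.gen = neg(1) = -1
  router.gen = min2(1, -1) = -1

After the edit, cleaning proceeds:
  bundle.txt only reaches undemanded nodes; the second demand re-runs nothing.

Note the shortcut — bundle.txt feeds only undemanded nodes, so no recomputation happens.

Demanding router.gen again yields -1.
0 target commands run: none.
The nodes whose values change: bundle.txt.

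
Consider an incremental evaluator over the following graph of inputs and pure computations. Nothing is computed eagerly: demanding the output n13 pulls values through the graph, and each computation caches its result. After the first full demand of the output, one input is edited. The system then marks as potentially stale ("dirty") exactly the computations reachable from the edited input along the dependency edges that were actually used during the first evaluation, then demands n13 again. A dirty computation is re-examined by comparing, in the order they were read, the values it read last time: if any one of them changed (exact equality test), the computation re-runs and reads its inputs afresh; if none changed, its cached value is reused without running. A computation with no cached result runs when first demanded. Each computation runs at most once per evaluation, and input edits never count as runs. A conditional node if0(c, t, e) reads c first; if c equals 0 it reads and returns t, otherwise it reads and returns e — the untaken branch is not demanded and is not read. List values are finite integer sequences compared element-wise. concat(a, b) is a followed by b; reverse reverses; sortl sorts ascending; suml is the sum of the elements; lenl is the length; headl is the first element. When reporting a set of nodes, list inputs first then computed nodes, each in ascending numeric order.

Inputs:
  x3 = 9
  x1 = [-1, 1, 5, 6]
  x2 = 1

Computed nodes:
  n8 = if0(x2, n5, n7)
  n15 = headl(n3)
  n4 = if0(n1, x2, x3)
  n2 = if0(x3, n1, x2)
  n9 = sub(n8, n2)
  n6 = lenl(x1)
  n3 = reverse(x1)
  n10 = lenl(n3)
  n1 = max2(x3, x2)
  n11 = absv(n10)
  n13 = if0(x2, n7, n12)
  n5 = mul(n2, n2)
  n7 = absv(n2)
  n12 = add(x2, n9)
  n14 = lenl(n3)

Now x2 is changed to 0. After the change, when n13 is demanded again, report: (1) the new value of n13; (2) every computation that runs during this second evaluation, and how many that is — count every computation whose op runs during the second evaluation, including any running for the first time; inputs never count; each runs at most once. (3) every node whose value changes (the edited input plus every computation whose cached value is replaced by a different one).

Initial pass — values computed on the first demand:
  n2 = if0(x3=9 -> else branch x2) = 1
  n7 = absv(1) = 1
  n8 = if0(x2=1 -> else branch n7) = 1
  n9 = sub(1, 1) = 0
  n12 = add(1, 0) = 1
  n13 = if0(x2=1 -> else branch n12) = 1

Second demand — change propagation:
  n2: re-runs because x2 1->0; new result 0.
  n7: re-runs because n2 1->0; new result 0.
  n8: dirty yet unreached — the second evaluation never asks for it.
  n9: dirty yet unreached — the second evaluation never asks for it.
  n12: dirty yet unreached — the second evaluation never asks for it.
  n13: re-runs because x2 1->0; new result 0.

The important point: the flipped condition redirects demand; n8, n9, n12 are left stale, never re-checked.

n13 now evaluates to 0.
Run set: n2, n7, n13 (3 run).
Changed values: x2, n2, n7, n13.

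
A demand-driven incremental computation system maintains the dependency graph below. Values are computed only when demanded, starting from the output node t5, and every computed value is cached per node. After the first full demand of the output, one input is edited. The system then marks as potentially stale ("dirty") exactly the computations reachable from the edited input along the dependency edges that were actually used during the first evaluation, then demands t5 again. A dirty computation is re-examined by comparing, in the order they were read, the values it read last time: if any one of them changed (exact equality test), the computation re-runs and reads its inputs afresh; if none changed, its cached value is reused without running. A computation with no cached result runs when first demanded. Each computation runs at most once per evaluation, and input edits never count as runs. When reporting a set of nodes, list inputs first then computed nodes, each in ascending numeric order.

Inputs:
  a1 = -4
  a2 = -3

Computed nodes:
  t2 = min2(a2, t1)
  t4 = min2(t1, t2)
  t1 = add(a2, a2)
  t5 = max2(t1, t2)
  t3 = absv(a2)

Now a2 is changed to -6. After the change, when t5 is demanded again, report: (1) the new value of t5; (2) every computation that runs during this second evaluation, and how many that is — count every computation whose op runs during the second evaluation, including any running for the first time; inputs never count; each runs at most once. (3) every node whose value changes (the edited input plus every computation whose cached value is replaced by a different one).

First evaluation (everything demanded from the output):
  t1 = add(-3, -3) = -6
  t2 = min2(-3, -6) = -6
  t5 = max2(-6, -6) = -6

Propagation after the edit:
  t1: runs — a2 -3->-6; a2 -3->-6; result -12.
  t2: runs — a2 -3->-6; t1 -6->-12; result -12.
  t5: runs — t1 -6->-12; t2 -6->-12; result -12.

New value of t5: -12.
Computations that run: t1, t2, t5 — 3 in total.
Values that change: a2, t1, t2, t5.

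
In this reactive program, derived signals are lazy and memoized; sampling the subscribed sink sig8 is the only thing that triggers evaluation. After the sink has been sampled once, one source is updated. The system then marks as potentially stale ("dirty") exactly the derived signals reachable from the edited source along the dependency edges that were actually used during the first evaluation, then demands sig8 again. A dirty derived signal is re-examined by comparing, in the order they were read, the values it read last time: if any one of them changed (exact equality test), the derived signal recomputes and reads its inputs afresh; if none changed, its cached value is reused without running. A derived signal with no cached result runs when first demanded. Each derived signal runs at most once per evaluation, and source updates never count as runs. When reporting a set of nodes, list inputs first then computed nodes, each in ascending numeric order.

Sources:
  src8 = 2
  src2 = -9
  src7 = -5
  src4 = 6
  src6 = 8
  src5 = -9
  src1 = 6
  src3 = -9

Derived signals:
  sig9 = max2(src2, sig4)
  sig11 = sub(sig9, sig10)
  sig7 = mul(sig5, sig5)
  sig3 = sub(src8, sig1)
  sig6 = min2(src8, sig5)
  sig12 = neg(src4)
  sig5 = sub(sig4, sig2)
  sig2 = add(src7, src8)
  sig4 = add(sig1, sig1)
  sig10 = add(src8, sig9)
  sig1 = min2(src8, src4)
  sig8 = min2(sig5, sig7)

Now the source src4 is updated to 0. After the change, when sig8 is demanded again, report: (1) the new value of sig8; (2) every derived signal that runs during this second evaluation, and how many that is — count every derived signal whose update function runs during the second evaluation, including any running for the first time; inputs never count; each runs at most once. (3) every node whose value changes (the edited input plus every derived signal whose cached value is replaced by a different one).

Demanding sig8 again yields 3.
5 derived signals run: sig1, sig4, sig5, sig7, sig8.
The nodes whose values change: src4, sig1, sig4, sig5, sig7, sig8.

First demand of the output computes:
  sig1 = min2(2, 6) = 2
  sig2 = add(-5, 2) = -3
  sig4 = add(2, 2) = 4
  sig5 = sub(4, -3) = 7
  sig7 = mul(7, 7) = 49
  sig8 = min2(7, 49) = 7

After the edit, cleaning proceeds:
  sig1: a read changed (src4 6->0) — executes, giving 0.
  sig4: a read changed (sig1 2->0; sig1 2->0) — executes, giving 0.
  sig5: a read changed (sig4 4->0) — executes, giving 3.
  sig7: a read changed (sig5 7->3; sig5 7->3) — executes, giving 9.
  sig8: a read changed (sig5 7->3; sig7 49->9) — executes, giving 3.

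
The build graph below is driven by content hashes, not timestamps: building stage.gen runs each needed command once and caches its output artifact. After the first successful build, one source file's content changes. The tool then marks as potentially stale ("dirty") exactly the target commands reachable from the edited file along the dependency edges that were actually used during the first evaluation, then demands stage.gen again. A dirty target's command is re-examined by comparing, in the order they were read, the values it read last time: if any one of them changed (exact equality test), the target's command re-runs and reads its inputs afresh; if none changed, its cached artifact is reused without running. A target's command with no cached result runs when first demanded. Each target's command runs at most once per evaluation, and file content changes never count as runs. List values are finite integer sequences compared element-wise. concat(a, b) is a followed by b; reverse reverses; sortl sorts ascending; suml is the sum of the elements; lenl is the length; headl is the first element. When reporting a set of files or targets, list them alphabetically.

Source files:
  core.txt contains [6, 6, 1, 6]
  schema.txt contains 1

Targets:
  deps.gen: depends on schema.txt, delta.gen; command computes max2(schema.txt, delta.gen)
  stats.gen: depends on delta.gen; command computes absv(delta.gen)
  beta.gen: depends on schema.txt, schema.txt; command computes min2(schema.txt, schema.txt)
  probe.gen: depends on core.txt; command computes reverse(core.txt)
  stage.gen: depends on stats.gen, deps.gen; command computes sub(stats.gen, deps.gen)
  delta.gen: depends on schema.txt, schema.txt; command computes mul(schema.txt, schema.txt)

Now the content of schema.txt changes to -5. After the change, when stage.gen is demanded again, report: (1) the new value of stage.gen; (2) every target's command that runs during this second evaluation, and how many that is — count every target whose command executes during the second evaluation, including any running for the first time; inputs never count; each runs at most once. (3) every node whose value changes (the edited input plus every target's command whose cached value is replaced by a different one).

stage.gen now evaluates to 0.
Run set: delta.gen, deps.gen, stage.gen, stats.gen (4 run).
Changed values: delta.gen, deps.gen, schema.txt, stats.gen.

Initial pass — values computed on the first demand:
  delta.gen = mul(1, 1) = 1
  deps.gen = max2(1, 1) = 1
  stats.gen = absv(1) = 1
  stage.gen = sub(1, 1) = 0

Second demand — change propagation:
  delta.gen: re-runs because schema.txt 1->-5; schema.txt 1->-5; new result 25.
  deps.gen: re-runs because schema.txt 1->-5; delta.gen 1->25; new result 25.
  stats.gen: re-runs because delta.gen 1->25; new result 25.
  stage.gen: re-runs because stats.gen 1->25; deps.gen 1->25; new result 0 (unchanged).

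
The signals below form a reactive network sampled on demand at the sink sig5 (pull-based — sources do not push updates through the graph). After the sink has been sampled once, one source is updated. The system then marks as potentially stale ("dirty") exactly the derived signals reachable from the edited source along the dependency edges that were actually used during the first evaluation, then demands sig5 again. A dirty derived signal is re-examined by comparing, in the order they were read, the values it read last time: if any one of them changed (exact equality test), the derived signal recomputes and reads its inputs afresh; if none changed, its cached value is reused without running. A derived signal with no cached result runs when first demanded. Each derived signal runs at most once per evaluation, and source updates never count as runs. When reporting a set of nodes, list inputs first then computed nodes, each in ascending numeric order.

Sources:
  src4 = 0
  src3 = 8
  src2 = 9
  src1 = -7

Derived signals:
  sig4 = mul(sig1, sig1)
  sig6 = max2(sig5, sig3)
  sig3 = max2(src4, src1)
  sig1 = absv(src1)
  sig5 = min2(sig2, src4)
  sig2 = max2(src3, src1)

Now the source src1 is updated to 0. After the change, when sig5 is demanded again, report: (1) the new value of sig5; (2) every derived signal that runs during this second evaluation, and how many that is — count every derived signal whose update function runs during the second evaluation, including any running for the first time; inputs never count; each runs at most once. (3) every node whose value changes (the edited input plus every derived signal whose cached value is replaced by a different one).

sig5 now evaluates to 0.
Run set: sig2 (1 run).
Changed values: src1.
The important point: sig2 recomputes to an identical value, and the output ends up unchanged.

Initial pass — values computed on the first demand:
  sig2 = max2(8, -7) = 8
  sig5 = min2(8, 0) = 0

Second demand — change propagation:
  sig2: re-runs because src1 -7->0; new result 8 (unchanged).
  sig5: re-examined; everything it read last time is the same (sig2 unchanged, src4 unchanged) — cache 0 kept, no run.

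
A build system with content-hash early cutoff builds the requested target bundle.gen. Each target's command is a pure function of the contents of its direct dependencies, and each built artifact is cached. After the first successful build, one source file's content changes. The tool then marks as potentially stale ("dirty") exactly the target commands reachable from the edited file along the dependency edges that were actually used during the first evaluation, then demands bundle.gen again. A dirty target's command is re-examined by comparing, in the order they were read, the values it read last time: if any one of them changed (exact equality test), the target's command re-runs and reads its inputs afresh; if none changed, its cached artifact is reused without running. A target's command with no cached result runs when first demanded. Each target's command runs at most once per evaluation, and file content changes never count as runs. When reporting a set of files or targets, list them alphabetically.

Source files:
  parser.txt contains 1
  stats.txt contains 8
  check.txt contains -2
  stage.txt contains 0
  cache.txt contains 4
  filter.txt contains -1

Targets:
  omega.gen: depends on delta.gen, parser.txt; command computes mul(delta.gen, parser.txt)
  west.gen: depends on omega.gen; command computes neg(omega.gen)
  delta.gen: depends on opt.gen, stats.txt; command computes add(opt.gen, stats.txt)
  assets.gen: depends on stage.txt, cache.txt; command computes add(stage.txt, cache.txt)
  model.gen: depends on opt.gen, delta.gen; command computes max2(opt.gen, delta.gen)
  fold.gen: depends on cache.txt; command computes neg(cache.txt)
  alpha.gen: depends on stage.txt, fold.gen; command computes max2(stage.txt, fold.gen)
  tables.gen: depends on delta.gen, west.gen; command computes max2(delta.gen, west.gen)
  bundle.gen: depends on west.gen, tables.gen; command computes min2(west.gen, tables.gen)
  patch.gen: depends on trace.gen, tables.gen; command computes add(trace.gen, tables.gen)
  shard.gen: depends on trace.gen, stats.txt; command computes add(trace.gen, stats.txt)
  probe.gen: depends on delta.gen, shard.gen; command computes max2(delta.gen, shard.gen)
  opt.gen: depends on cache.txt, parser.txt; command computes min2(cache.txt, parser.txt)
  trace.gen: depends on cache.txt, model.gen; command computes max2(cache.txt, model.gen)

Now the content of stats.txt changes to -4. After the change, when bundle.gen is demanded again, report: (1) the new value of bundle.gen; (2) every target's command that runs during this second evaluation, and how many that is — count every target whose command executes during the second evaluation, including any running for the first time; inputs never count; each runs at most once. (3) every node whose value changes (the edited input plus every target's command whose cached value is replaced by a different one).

New value of bundle.gen: 3.
Target commands that run: bundle.gen, delta.gen, omega.gen, tables.gen, west.gen — 5 in total.
Values that change: bundle.gen, delta.gen, omega.gen, stats.txt, tables.gen, west.gen.

First evaluation (everything demanded from the output):
  opt.gen = min2(4, 1) = 1
  delta.gen = add(1, 8) = 9
  omega.gen = mul(9, 1) = 9
  west.gen = neg(9) = -9
  tables.gen = max2(9, -9) = 9
  bundle.gen = min2(-9, 9) = -9

Propagation after the edit:
  delta.gen: runs — stats.txt 8->-4; result -3.
  omega.gen: runs — delta.gen 9->-3; result -3.
  west.gen: runs — omega.gen 9->-3; result 3.
  tables.gen: runs — delta.gen 9->-3; west.gen -9->3; result 3.
  bundle.gen: runs — west.gen -9->3; tables.gen 9->3; result 3.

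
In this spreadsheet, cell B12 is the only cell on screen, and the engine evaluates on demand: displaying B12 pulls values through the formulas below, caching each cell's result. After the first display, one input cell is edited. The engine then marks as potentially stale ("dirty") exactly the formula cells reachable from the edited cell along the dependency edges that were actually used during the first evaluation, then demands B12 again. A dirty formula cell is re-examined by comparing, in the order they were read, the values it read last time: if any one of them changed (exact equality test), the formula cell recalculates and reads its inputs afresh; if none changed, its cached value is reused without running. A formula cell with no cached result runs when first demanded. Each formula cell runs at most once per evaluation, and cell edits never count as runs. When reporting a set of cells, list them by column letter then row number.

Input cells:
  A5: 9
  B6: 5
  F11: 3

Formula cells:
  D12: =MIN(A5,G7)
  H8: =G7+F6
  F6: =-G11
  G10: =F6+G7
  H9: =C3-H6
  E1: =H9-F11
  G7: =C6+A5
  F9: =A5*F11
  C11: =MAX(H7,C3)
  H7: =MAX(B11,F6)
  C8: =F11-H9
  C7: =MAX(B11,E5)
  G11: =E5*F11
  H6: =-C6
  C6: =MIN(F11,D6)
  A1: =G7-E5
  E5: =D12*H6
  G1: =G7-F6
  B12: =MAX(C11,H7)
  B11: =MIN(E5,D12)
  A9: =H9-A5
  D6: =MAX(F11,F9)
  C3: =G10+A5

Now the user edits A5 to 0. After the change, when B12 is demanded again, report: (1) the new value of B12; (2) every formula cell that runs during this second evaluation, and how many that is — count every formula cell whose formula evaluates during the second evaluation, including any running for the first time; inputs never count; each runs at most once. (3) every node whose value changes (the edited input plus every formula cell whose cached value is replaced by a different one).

Initial pass — values computed on the first demand:
  F9 = 9 * 3 = 27
  D6 = MAX(3, 27) = 27
  C6 = MIN(3, 27) = 3
  G7 = 3 + 9 = 12
  D12 = MIN(9, 12) = 9
  H6 = -(3) = -3
  E5 = 9 * -3 = -27
  B11 = MIN(-27, 9) = -27
  G11 = -27 * 3 = -81
  F6 = -(-81) = 81
  G10 = 81 + 12 = 93
  C3 = 93 + 9 = 102
  H7 = MAX(-27, 81) = 81
  C11 = MAX(81, 102) = 102
  B12 = MAX(102, 81) = 102

Second demand — change propagation:
  F9: re-runs because A5 9->0; new result 0.
  D6: re-runs because F9 27->0; new result 3.
  C6: re-runs because D6 27->3; new result 3 (unchanged).
  G7: re-runs because A5 9->0; new result 3.
  D12: re-runs because A5 9->0; G7 12->3; new result 0.
  H6: re-examined; everything it read last time is the same (C6 unchanged) — cache -3 kept, no run.
  E5: re-runs because D12 9->0; new result 0.
  B11: re-runs because E5 -27->0; D12 9->0; new result 0.
  G11: re-runs because E5 -27->0; new result 0.
  F6: re-runs because G11 -81->0; new result 0.
  G10: re-runs because F6 81->0; G7 12->3; new result 3.
  C3: re-runs because G10 93->3; A5 9->0; new result 3.
  H7: re-runs because B11 -27->0; F6 81->0; new result 0.
  C11: re-runs because H7 81->0; C3 102->3; new result 3.
  B12: re-runs because C11 102->3; H7 81->0; new result 3.

The important point: at H6 every value read last time is unchanged, so the dirty flag clears without a run.

B12 now evaluates to 3.
Run set: B11, B12, C3, C6, C11, D6, D12, E5, F6, F9, G7, G10, G11, H7 (14 run).
Changed values: A5, B11, B12, C3, C11, D6, D12, E5, F6, F9, G7, G10, G11, H7.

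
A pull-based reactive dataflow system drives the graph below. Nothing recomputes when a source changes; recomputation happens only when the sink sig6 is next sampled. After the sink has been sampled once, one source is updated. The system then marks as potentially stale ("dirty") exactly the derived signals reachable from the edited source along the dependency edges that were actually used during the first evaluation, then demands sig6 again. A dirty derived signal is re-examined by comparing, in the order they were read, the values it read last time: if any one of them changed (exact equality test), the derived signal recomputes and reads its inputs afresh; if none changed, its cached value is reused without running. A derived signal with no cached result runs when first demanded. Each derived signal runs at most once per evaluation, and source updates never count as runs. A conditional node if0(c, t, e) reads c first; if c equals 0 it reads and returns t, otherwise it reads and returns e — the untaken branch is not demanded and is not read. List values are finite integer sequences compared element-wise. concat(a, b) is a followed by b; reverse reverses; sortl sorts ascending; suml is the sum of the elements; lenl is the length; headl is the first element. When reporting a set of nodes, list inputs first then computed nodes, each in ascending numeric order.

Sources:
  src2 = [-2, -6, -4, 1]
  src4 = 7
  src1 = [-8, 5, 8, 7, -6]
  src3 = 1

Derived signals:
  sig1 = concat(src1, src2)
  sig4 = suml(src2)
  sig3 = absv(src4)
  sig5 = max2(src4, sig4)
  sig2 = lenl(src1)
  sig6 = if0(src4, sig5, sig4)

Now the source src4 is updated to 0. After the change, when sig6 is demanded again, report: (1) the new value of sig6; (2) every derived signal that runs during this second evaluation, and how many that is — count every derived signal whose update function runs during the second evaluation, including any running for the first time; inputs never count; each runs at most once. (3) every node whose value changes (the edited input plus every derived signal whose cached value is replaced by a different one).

First evaluation (everything demanded from the output):
  sig4 = suml([-2, -6, -4, 1]) = -11
  sig6 = if0(src4=7 -> else branch sig4) = -11

Propagation after the edit:
  sig5: demanded for the first time — runs, produces 0.
  sig6: runs — src4 7->0; result 0.

Key observation: a condition flipped, so demand reaches new nodes — sig5 runs for the first time.

New value of sig6: 0.
Derived signals that run: sig5, sig6 — 2 in total.
Values that change: src4, sig6.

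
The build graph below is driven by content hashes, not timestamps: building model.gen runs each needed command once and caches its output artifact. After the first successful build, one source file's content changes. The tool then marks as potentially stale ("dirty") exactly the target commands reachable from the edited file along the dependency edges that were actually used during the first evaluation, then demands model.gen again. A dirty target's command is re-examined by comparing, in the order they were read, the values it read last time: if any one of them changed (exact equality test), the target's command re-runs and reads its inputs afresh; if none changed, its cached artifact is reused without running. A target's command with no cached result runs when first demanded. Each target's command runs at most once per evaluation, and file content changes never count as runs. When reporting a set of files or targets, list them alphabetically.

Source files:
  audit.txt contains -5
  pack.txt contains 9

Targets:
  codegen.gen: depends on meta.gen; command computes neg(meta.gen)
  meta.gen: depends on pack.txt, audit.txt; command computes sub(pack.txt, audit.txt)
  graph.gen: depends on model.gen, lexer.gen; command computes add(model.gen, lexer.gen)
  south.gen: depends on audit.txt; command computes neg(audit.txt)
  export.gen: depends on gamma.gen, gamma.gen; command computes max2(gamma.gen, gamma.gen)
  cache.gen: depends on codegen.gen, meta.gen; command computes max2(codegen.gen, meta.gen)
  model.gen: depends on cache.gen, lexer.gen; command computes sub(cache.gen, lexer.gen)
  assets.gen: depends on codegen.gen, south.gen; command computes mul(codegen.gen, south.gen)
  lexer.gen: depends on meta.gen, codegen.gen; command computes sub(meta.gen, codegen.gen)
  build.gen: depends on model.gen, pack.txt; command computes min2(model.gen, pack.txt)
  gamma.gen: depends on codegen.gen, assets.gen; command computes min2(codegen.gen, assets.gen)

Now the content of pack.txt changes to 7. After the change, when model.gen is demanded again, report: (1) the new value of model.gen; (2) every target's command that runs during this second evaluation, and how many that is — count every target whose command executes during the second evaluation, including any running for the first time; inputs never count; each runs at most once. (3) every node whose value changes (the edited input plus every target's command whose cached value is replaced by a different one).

Initial pass — values computed on the first demand:
  meta.gen = sub(9, -5) = 14
  codegen.gen = neg(14) = -14
  cache.gen = max2(-14, 14) = 14
  lexer.gen = sub(14, -14) = 28
  model.gen = sub(14, 28) = -14

Second demand — change propagation:
  meta.gen: re-runs because pack.txt 9->7; new result 12.
  codegen.gen: re-runs because meta.gen 14->12; new result -12.
  cache.gen: re-runs because codegen.gen -14->-12; meta.gen 14->12; new result 12.
  lexer.gen: re-runs because meta.gen 14->12; codegen.gen -14->-12; new result 24.
  model.gen: re-runs because cache.gen 14->12; lexer.gen 28->24; new result -12.

model.gen now evaluates to -12.
Run set: cache.gen, codegen.gen, lexer.gen, meta.gen, model.gen (5 run).
Changed values: cache.gen, codegen.gen, lexer.gen, meta.gen, model.gen, pack.txt.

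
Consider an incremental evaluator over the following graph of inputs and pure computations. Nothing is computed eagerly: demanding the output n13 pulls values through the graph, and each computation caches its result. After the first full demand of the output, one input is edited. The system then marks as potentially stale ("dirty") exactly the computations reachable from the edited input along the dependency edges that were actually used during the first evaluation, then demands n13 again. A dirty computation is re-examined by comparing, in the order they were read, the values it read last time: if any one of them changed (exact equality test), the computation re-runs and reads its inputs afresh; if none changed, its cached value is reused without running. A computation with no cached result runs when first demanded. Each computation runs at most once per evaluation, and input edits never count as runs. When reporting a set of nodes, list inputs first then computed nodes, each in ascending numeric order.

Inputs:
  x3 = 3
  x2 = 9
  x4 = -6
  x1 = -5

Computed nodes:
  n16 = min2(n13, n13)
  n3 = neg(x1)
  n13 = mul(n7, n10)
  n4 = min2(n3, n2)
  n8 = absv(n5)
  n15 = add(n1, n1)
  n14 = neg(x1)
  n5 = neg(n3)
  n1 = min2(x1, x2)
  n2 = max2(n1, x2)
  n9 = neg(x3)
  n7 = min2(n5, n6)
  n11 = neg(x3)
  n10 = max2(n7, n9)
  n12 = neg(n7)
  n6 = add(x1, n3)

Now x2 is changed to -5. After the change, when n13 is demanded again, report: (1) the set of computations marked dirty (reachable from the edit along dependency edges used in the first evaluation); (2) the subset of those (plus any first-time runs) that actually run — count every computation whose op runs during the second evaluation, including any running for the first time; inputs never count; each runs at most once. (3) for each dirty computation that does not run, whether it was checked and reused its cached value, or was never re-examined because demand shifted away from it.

Dirty set: none.
Run set: none (0 run).
All dirty computations ended up running.
The important point: nothing the output needs ever reads x2, so the edit is invisible to it.

Initial pass — values computed on the first demand:
  n3 = neg(-5) = 5
  n5 = neg(5) = -5
  n6 = add(-5, 5) = 0
  n7 = min2(-5, 0) = -5
  n9 = neg(3) = -3
  n10 = max2(-5, -3) = -3
  n13 = mul(-5, -3) = 15

Second demand — change propagation:
  no demanded computation ever read x2, so the edit dirties nothing and nothing runs.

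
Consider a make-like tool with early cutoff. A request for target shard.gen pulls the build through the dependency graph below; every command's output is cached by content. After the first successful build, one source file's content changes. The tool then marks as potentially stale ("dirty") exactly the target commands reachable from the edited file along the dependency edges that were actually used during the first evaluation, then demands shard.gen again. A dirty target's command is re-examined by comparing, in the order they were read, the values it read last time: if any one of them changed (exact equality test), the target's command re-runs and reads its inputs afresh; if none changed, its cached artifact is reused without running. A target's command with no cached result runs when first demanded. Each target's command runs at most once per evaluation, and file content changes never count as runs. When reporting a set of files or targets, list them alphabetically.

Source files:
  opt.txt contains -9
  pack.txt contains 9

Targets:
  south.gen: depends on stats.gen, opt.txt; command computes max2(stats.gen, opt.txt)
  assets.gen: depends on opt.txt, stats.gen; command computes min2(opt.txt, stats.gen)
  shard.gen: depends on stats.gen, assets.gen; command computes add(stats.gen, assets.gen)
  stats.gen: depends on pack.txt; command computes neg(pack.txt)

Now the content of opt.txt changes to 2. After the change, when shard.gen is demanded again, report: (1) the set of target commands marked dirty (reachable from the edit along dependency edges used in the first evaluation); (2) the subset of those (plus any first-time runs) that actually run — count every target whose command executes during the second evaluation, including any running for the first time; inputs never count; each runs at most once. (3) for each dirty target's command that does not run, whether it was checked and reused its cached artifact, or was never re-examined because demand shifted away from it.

The edit dirties: assets.gen, shard.gen.
1 target commands run: assets.gen.
Cache hits after checking: shard.gen.
Note the absorption at assets.gen: it re-runs yet its value is the same, leaving the output's value untouched.

First demand of the output computes:
  stats.gen = neg(9) = -9
  assets.gen = min2(-9, -9) = -9
  shard.gen = add(-9, -9) = -18

After the edit, cleaning proceeds:
  assets.gen: a read changed (opt.txt -9->2) — executes, giving -9 — identical to its old value.
  shard.gen: dirty, but its reads are unchanged (stats.gen unchanged, assets.gen unchanged); cached -18 stands.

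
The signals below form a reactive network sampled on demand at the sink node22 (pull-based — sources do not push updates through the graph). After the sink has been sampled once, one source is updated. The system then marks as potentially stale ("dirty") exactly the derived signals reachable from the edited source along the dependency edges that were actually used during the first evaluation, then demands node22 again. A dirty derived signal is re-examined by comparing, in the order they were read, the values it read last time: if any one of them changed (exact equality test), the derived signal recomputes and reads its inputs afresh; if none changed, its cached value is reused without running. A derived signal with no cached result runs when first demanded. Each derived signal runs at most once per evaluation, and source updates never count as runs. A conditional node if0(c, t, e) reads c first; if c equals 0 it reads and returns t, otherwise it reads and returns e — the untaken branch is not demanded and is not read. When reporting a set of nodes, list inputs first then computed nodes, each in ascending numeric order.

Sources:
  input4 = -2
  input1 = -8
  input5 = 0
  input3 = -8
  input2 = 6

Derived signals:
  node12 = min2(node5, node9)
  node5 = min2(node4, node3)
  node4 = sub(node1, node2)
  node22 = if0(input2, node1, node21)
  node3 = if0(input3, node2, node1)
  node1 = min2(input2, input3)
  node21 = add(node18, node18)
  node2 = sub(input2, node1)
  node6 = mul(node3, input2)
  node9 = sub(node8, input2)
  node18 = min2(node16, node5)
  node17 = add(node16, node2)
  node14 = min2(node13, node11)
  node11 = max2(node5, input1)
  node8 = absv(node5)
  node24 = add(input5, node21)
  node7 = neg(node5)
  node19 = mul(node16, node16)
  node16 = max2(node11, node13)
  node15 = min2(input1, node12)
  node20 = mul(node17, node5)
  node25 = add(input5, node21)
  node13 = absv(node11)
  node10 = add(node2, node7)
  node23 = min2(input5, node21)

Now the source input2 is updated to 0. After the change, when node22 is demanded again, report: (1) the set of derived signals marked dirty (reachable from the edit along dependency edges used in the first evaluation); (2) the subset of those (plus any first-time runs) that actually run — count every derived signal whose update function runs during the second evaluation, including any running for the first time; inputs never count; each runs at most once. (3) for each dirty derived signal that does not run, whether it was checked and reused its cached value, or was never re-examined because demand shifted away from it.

Dirty set: node1, node2, node3, node4, node5, node11, node13, node16, node18, node21, node22.
Run set: node1, node22 (2 run).
Left stale — demand moved off them: node2, node3, node4, node5, node11, node13, node16, node18, node21.
The important point: the flipped condition redirects demand; node2, node3, node4, node5, node11, node13, node16, node18, node21 are left stale, never re-checked.

Initial pass — values computed on the first demand:
  node1 = min2(6, -8) = -8
  node2 = sub(6, -8) = 14
  node3 = if0(input3=-8 -> else branch node1) = -8
  node4 = sub(-8, 14) = -22
  node5 = min2(-22, -8) = -22
  node11 = max2(-22, -8) = -8
  node13 = absv(-8) = 8
  node16 = max2(-8, 8) = 8
  node18 = min2(8, -22) = -22
  node21 = add(-22, -22) = -44
  node22 = if0(input2=6 -> else branch node21) = -44

Second demand — change propagation:
  node1: re-runs because input2 6->0; new result -8 (unchanged).
  node2: dirty yet unreached — the second evaluation never asks for it.
  node3: dirty yet unreached — the second evaluation never asks for it.
  node4: dirty yet unreached — the second evaluation never asks for it.
  node5: dirty yet unreached — the second evaluation never asks for it.
  node11: dirty yet unreached — the second evaluation never asks for it.
  node13: dirty yet unreached — the second evaluation never asks for it.
  node16: dirty yet unreached — the second evaluation never asks for it.
  node18: dirty yet unreached — the second evaluation never asks for it.
  node21: dirty yet unreached — the second evaluation never asks for it.
  node22: re-runs because input2 6->0; new result -8.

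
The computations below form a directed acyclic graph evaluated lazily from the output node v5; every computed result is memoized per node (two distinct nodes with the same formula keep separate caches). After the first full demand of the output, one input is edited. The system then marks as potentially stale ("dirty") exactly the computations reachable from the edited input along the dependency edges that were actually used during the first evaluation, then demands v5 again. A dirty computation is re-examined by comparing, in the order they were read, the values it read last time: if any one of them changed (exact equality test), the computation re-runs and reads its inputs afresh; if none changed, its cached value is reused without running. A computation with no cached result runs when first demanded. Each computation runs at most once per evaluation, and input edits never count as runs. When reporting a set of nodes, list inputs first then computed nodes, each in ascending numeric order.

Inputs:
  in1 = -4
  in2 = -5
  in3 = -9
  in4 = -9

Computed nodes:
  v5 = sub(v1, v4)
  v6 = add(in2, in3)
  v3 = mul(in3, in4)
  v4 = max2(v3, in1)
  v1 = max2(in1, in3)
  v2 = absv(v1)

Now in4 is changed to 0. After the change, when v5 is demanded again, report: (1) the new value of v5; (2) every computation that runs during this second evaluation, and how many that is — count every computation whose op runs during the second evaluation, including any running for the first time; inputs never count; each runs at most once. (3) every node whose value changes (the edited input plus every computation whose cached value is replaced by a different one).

Demanding v5 again yields -4.
3 computations run: v3, v4, v5.
The nodes whose values change: in4, v3, v4, v5.

First demand of the output computes:
  v1 = max2(-4, -9) = -4
  v3 = mul(-9, -9) = 81
  v4 = max2(81, -4) = 81
  v5 = sub(-4, 81) = -85

After the edit, cleaning proceeds:
  v3: a read changed (in4 -9->0) — executes, giving 0.
  v4: a read changed (v3 81->0) — executes, giving 0.
  v5: a read changed (v4 81->0) — executes, giving -4.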